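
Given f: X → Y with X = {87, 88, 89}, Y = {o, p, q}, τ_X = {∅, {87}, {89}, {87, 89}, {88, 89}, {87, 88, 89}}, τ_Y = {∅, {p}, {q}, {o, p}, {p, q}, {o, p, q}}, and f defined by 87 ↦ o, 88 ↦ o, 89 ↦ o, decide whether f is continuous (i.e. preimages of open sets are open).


f IS continuous.

Compute f^{-1}(U) for each U ∈ τ_Y:
  U = ∅: f^{-1}(U) = ∅ ∈ τ_X ✓.
  U = {p}: f^{-1}(U) = ∅ ∈ τ_X ✓.
  U = {q}: f^{-1}(U) = ∅ ∈ τ_X ✓.
  U = {o, p}: f^{-1}(U) = {87, 88, 89} ∈ τ_X ✓.
  U = {p, q}: f^{-1}(U) = ∅ ∈ τ_X ✓.
  U = {o, p, q}: f^{-1}(U) = {87, 88, 89} ∈ τ_X ✓.
Every preimage lies in τ_X, so f IS continuous.


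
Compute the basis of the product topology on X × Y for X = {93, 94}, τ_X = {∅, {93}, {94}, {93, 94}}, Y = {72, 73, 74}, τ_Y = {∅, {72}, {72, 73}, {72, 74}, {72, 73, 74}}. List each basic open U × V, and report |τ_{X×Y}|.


Basis B = {∅ × ∅, {93} × {72}, {94} × {72}, {93} × {72, 73}, {93} × {72, 74}, {93, 94} × {72}, {94} × {72, 73}, {94} × {72, 74}, {93} × {72, 73, 74}, {94} × {72, 73, 74}, {93, 94} × {72, 73}, {93, 94} × {72, 74}, {93, 94} × {72, 73, 74}}; |τ_{X×Y}| = 25.

Enumerate products U × V with U ∈ τ_X, V ∈ τ_Y (deduplicated):
  ∅ × ∅ = {} (∅)
  {93} × {72} = {(93,72)}
  {94} × {72} = {(94,72)}
  {93} × {72, 73} = {(93,72), (93,73)}
  {93} × {72, 74} = {(93,72), (93,74)}
  {93, 94} × {72} = {(93,72), (94,72)}
  {94} × {72, 73} = {(94,72), (94,73)}
  {94} × {72, 74} = {(94,72), (94,74)}
  {93} × {72, 73, 74} = {(93,72), (93,73), (93,74)}
  {94} × {72, 73, 74} = {(94,72), (94,73), (94,74)}
  {93, 94} × {72, 73} = {(93,72), (93,73), (94,72), (94,73)}
  {93, 94} × {72, 74} = {(93,72), (93,74), (94,72), (94,74)}
  {93, 94} × {72, 73, 74} = {(93,72), (93,73), (93,74), (94,72), (94,73), (94,74)}
These 13 distinct sets form the basis B.
Close under arbitrary unions to get τ_{X×Y}; counting gives |τ_{X×Y}| = 25.


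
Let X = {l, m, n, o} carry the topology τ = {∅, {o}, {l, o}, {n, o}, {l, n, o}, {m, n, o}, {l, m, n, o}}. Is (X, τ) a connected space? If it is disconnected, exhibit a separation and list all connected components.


(X, τ) is connected.

Find clopen sets (U ∈ τ with X ∖ U ∈ τ):
  U = ∅, X ∖ U = {l, m, n, o} — both open, so U is clopen.
  U = {l, m, n, o}, X ∖ U = ∅ — both open, so U is clopen.
Only trivial clopens (∅ and X) exist, so (X, τ) is connected.
Compute connected components by grouping points that agree on all clopens:
  component: {l, m, n, o}


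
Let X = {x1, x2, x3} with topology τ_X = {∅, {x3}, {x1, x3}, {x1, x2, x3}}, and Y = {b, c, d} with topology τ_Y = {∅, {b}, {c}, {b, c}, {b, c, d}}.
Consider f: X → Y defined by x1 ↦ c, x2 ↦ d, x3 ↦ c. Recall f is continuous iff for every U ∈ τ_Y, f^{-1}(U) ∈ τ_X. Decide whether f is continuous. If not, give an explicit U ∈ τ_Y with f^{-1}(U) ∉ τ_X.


f IS continuous.

Compute f^{-1}(U) for each U ∈ τ_Y:
  U = ∅: f^{-1}(U) = ∅ ∈ τ_X ✓.
  U = {b}: f^{-1}(U) = ∅ ∈ τ_X ✓.
  U = {c}: f^{-1}(U) = {x1, x3} ∈ τ_X ✓.
  U = {b, c}: f^{-1}(U) = {x1, x3} ∈ τ_X ✓.
  U = {b, c, d}: f^{-1}(U) = {x1, x2, x3} ∈ τ_X ✓.
Every preimage lies in τ_X, so f IS continuous.


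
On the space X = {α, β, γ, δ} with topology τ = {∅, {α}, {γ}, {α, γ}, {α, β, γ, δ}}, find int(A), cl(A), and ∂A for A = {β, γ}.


int(A) = {γ}, cl(A) = {β, γ, δ}, ∂A = {β, δ}.

Closed sets in (X, τ) are complements of opens:
  closed(X, τ) = {∅, {β, δ}, {α, β, δ}, {β, γ, δ}, {α, β, γ, δ}}.
int(A) = ⋃ {U ∈ τ : U ⊆ A}. Opens contained in A: ∅, {γ}.
Taking the union of these: int(A) = {γ}.
cl(A) = ⋂ {C closed : A ⊆ C}. Closed sets containing A: {β, γ, δ}, {α, β, γ, δ}.
Intersecting these: cl(A) = {β, γ, δ}.
∂A = cl(A) ∖ int(A) = {β, γ, δ} ∖ {γ} = {β, δ}.


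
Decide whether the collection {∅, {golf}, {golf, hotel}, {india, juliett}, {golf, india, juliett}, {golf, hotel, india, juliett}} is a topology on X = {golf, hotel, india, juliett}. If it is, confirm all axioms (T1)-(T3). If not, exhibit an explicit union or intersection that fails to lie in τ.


τ IS a topology on X.

Axiom (T1): ∅ ∈ τ? Yes; X ∈ τ? Yes.
Axiom (T2/T3): check pairwise unions and intersections of members of τ.
All pairwise intersections and unions checked — each lies in τ. Therefore τ satisfies (T1), (T2), (T3): it IS a topology on X.


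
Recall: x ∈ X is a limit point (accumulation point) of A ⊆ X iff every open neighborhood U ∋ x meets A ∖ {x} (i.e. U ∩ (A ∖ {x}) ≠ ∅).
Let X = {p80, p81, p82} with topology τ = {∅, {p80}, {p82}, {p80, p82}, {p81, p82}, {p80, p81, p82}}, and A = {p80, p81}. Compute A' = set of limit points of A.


A' = ∅

For each x ∈ X, list the open sets U ∈ τ with x ∈ U, then check whether U ∩ (A ∖ {x}) ≠ ∅ for every such U.
  x = p80: open {p80} ∋ x has {p80} ∩ (A ∖ {p80}) = ∅, so x is NOT a limit point.
  x = p81: open {p81, p82} ∋ x has {p81, p82} ∩ (A ∖ {p81}) = ∅, so x is NOT a limit point.
  x = p82: open {p82} ∋ x has {p82} ∩ (A ∖ {p82}) = ∅, so x is NOT a limit point.
Collecting: A' = ∅.


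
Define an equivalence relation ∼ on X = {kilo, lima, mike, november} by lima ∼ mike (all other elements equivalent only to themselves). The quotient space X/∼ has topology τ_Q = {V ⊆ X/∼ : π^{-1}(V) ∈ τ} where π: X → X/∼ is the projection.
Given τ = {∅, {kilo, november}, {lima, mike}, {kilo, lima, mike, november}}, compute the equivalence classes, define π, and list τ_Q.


X/∼ = {[kilo], [lima=mike], [november]}; |τ_Q| = 4.

Equivalence classes: [kilo], [lima=mike], [november].
Quotient map π: X → X/∼ sends kilo ↦ [kilo], lima ↦ [lima=mike], mike ↦ [lima=mike], november ↦ [november].
For each subset V ⊆ X/∼, compute π^{-1}(V) ⊆ X and check whether π^{-1}(V) ∈ τ. V is open in τ_Q iff π^{-1}(V) ∈ τ.
  V = {}: π^{-1}(V) = ∅ ∈ τ ✓.
  V = {[kilo]}: π^{-1}(V) = {kilo} ∉ τ ✗.
  V = {[lima=mike]}: π^{-1}(V) = {lima, mike} ∈ τ ✓.
  V = {[kilo], [lima=mike]}: π^{-1}(V) = {kilo, lima, mike} ∉ τ ✗.
  V = {[november]}: π^{-1}(V) = {november} ∉ τ ✗.
  V = {[kilo], [november]}: π^{-1}(V) = {kilo, november} ∈ τ ✓.
  V = {[lima=mike], [november]}: π^{-1}(V) = {lima, mike, november} ∉ τ ✗.
  V = {[kilo], [lima=mike], [november]}: π^{-1}(V) = {kilo, lima, mike, november} ∈ τ ✓.
Open sets in the quotient: τ_Q = {{}, {[lima=mike]}, {[kilo], [november]}, {[kilo], [lima=mike], [november]}} (4 elements).


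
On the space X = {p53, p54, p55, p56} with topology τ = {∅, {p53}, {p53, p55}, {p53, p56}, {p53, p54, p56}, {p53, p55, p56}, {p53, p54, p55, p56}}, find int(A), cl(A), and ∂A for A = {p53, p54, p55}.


int(A) = {p53, p55}, cl(A) = {p53, p54, p55, p56}, ∂A = {p54, p56}.

Closed sets in (X, τ) are complements of opens:
  closed(X, τ) = {∅, {p54}, {p55}, {p54, p55}, {p54, p56}, {p54, p55, p56}, {p53, p54, p55, p56}}.
int(A) = ⋃ {U ∈ τ : U ⊆ A}. Opens contained in A: ∅, {p53}, {p53, p55}.
Taking the union of these: int(A) = {p53, p55}.
cl(A) = ⋂ {C closed : A ⊆ C}. Closed sets containing A: {p53, p54, p55, p56}.
Intersecting these: cl(A) = {p53, p54, p55, p56}.
∂A = cl(A) ∖ int(A) = {p53, p54, p55, p56} ∖ {p53, p55} = {p54, p56}.


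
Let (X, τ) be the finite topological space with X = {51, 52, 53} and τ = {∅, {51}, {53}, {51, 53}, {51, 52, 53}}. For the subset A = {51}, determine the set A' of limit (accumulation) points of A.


A' = {52}

For each x ∈ X, list the open sets U ∈ τ with x ∈ U, then check whether U ∩ (A ∖ {x}) ≠ ∅ for every such U.
  x = 51: open {51} ∋ x has {51} ∩ (A ∖ {51}) = ∅, so x is NOT a limit point.
  x = 52: opens ∋ x are {51, 52, 53}; each meets A ∖ {52}, so x IS a limit point.
  x = 53: open {53} ∋ x has {53} ∩ (A ∖ {53}) = ∅, so x is NOT a limit point.
Collecting: A' = {52}.


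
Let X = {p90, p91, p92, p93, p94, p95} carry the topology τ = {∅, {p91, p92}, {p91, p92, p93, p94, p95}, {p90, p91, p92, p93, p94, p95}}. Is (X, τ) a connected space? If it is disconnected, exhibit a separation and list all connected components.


(X, τ) is connected.

Find clopen sets (U ∈ τ with X ∖ U ∈ τ):
  U = ∅, X ∖ U = {p90, p91, p92, p93, p94, p95} — both open, so U is clopen.
  U = {p90, p91, p92, p93, p94, p95}, X ∖ U = ∅ — both open, so U is clopen.
Only trivial clopens (∅ and X) exist, so (X, τ) is connected.
Compute connected components by grouping points that agree on all clopens:
  component: {p90, p91, p92, p93, p94, p95}


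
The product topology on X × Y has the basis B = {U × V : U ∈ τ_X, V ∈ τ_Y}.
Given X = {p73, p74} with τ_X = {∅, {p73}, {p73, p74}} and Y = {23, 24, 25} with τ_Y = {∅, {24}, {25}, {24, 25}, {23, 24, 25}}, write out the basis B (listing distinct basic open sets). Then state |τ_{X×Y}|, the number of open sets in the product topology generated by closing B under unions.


Basis B = {∅ × ∅, {p73} × {24}, {p73} × {25}, {p73} × {24, 25}, {p73, p74} × {24}, {p73, p74} × {25}, {p73} × {23, 24, 25}, {p73, p74} × {24, 25}, {p73, p74} × {23, 24, 25}}; |τ_{X×Y}| = 14.

Enumerate products U × V with U ∈ τ_X, V ∈ τ_Y (deduplicated):
  ∅ × ∅ = {} (∅)
  {p73} × {24} = {(p73,24)}
  {p73} × {25} = {(p73,25)}
  {p73} × {24, 25} = {(p73,24), (p73,25)}
  {p73, p74} × {24} = {(p73,24), (p74,24)}
  {p73, p74} × {25} = {(p73,25), (p74,25)}
  {p73} × {23, 24, 25} = {(p73,23), (p73,24), (p73,25)}
  {p73, p74} × {24, 25} = {(p73,24), (p73,25), (p74,24), (p74,25)}
  {p73, p74} × {23, 24, 25} = {(p73,23), (p73,24), (p73,25), (p74,23), (p74,24), (p74,25)}
These 9 distinct sets form the basis B.
Close under arbitrary unions to get τ_{X×Y}; counting gives |τ_{X×Y}| = 14.


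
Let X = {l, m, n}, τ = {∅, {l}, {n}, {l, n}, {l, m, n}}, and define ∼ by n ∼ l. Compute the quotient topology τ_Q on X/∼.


X/∼ = {[l=n], [m]}; |τ_Q| = 3.

Equivalence classes: [l=n], [m].
Quotient map π: X → X/∼ sends l ↦ [l=n], m ↦ [m], n ↦ [l=n].
For each subset V ⊆ X/∼, compute π^{-1}(V) ⊆ X and check whether π^{-1}(V) ∈ τ. V is open in τ_Q iff π^{-1}(V) ∈ τ.
  V = {}: π^{-1}(V) = ∅ ∈ τ ✓.
  V = {[l=n]}: π^{-1}(V) = {l, n} ∈ τ ✓.
  V = {[m]}: π^{-1}(V) = {m} ∉ τ ✗.
  V = {[l=n], [m]}: π^{-1}(V) = {l, m, n} ∈ τ ✓.
Open sets in the quotient: τ_Q = {{}, {[l=n]}, {[l=n], [m]}} (3 elements).


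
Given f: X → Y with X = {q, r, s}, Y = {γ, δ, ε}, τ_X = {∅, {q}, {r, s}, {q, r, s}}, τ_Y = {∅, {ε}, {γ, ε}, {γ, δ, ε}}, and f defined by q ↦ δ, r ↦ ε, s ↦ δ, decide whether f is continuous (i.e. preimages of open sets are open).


f is NOT continuous.

Compute f^{-1}(U) for each U ∈ τ_Y:
  U = ∅: f^{-1}(U) = ∅ ∈ τ_X ✓.
  U = {ε}: f^{-1}(U) = {r} ∉ τ_X ✗.
  U = {γ, ε}: f^{-1}(U) = {r} ∉ τ_X ✗.
  U = {γ, δ, ε}: f^{-1}(U) = {q, r, s} ∈ τ_X ✓.
Found U = {ε} with f^{-1}(U) = {r} not in τ_X. Therefore f is NOT continuous.


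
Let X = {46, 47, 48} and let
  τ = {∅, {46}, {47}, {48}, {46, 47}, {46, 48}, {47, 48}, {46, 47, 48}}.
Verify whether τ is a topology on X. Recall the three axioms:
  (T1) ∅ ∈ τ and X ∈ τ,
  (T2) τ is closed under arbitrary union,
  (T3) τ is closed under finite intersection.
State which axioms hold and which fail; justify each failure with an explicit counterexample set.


τ IS a topology on X.

Axiom (T1): ∅ ∈ τ? Yes; X ∈ τ? Yes.
Axiom (T2/T3): check pairwise unions and intersections of members of τ.
All pairwise intersections and unions checked — each lies in τ. Therefore τ satisfies (T1), (T2), (T3): it IS a topology on X.


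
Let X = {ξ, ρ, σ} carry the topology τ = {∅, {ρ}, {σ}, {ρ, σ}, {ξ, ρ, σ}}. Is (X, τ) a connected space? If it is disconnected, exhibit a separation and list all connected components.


(X, τ) is connected.

Find clopen sets (U ∈ τ with X ∖ U ∈ τ):
  U = ∅, X ∖ U = {ξ, ρ, σ} — both open, so U is clopen.
  U = {ξ, ρ, σ}, X ∖ U = ∅ — both open, so U is clopen.
Only trivial clopens (∅ and X) exist, so (X, τ) is connected.
Compute connected components by grouping points that agree on all clopens:
  component: {ξ, ρ, σ}


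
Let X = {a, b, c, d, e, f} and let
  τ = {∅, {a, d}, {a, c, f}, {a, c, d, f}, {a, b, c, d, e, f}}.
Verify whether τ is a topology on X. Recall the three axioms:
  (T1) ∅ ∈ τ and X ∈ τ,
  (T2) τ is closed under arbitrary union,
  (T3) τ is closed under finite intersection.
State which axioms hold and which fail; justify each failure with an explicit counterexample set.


τ is NOT a topology on X.

Axiom (T1): ∅ ∈ τ? Yes; X ∈ τ? Yes.
Axiom (T2/T3): check pairwise unions and intersections of members of τ.
Counterexample for (T3): {a, d} ∩ {a, c, f} = {a} ∉ τ. Therefore τ is NOT a topology.


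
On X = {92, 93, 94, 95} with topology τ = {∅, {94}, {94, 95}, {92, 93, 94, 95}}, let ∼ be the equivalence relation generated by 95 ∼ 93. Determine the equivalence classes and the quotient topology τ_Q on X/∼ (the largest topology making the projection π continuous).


X/∼ = {[92], [93=95], [94]}; |τ_Q| = 3.

Equivalence classes: [92], [93=95], [94].
Quotient map π: X → X/∼ sends 92 ↦ [92], 93 ↦ [93=95], 94 ↦ [94], 95 ↦ [93=95].
For each subset V ⊆ X/∼, compute π^{-1}(V) ⊆ X and check whether π^{-1}(V) ∈ τ. V is open in τ_Q iff π^{-1}(V) ∈ τ.
  V = {}: π^{-1}(V) = ∅ ∈ τ ✓.
  V = {[92]}: π^{-1}(V) = {92} ∉ τ ✗.
  V = {[93=95]}: π^{-1}(V) = {93, 95} ∉ τ ✗.
  V = {[92], [93=95]}: π^{-1}(V) = {92, 93, 95} ∉ τ ✗.
  V = {[94]}: π^{-1}(V) = {94} ∈ τ ✓.
  V = {[92], [94]}: π^{-1}(V) = {92, 94} ∉ τ ✗.
  V = {[93=95], [94]}: π^{-1}(V) = {93, 94, 95} ∉ τ ✗.
  V = {[92], [93=95], [94]}: π^{-1}(V) = {92, 93, 94, 95} ∈ τ ✓.
Open sets in the quotient: τ_Q = {{}, {[94]}, {[92], [93=95], [94]}} (3 elements).


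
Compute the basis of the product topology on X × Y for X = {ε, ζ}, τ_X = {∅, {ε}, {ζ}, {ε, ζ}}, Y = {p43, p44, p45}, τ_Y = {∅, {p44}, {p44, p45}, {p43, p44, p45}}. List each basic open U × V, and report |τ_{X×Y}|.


Basis B = {∅ × ∅, {ε} × {p44}, {ζ} × {p44}, {ε} × {p44, p45}, {ε, ζ} × {p44}, {ζ} × {p44, p45}, {ε} × {p43, p44, p45}, {ζ} × {p43, p44, p45}, {ε, ζ} × {p44, p45}, {ε, ζ} × {p43, p44, p45}}; |τ_{X×Y}| = 16.

Enumerate products U × V with U ∈ τ_X, V ∈ τ_Y (deduplicated):
  ∅ × ∅ = {} (∅)
  {ε} × {p44} = {(ε,p44)}
  {ζ} × {p44} = {(ζ,p44)}
  {ε} × {p44, p45} = {(ε,p44), (ε,p45)}
  {ε, ζ} × {p44} = {(ε,p44), (ζ,p44)}
  {ζ} × {p44, p45} = {(ζ,p44), (ζ,p45)}
  {ε} × {p43, p44, p45} = {(ε,p43), (ε,p44), (ε,p45)}
  {ζ} × {p43, p44, p45} = {(ζ,p43), (ζ,p44), (ζ,p45)}
  {ε, ζ} × {p44, p45} = {(ε,p44), (ε,p45), (ζ,p44), (ζ,p45)}
  {ε, ζ} × {p43, p44, p45} = {(ε,p43), (ε,p44), (ε,p45), (ζ,p43), (ζ,p44), (ζ,p45)}
These 10 distinct sets form the basis B.
Close under arbitrary unions to get τ_{X×Y}; counting gives |τ_{X×Y}| = 16.


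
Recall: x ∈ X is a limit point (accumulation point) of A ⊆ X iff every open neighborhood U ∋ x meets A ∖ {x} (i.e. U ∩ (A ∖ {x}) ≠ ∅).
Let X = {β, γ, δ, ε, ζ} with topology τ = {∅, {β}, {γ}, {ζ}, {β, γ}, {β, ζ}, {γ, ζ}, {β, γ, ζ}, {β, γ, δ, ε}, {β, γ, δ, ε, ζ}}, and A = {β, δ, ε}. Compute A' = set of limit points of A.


A' = {δ, ε}

For each x ∈ X, list the open sets U ∈ τ with x ∈ U, then check whether U ∩ (A ∖ {x}) ≠ ∅ for every such U.
  x = β: open {β} ∋ x has {β} ∩ (A ∖ {β}) = ∅, so x is NOT a limit point.
  x = γ: open {γ} ∋ x has {γ} ∩ (A ∖ {γ}) = ∅, so x is NOT a limit point.
  x = δ: opens ∋ x are {β, γ, δ, ε}, {β, γ, δ, ε, ζ}; each meets A ∖ {δ}, so x IS a limit point.
  x = ε: opens ∋ x are {β, γ, δ, ε}, {β, γ, δ, ε, ζ}; each meets A ∖ {ε}, so x IS a limit point.
  x = ζ: open {ζ} ∋ x has {ζ} ∩ (A ∖ {ζ}) = ∅, so x is NOT a limit point.
Collecting: A' = {δ, ε}.


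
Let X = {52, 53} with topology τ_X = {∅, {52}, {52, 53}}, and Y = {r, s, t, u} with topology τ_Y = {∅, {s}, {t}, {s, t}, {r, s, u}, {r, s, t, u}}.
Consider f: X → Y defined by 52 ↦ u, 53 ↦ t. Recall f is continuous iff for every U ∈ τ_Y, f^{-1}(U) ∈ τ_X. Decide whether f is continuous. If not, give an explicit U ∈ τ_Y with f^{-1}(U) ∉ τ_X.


f is NOT continuous.

Compute f^{-1}(U) for each U ∈ τ_Y:
  U = ∅: f^{-1}(U) = ∅ ∈ τ_X ✓.
  U = {s}: f^{-1}(U) = ∅ ∈ τ_X ✓.
  U = {t}: f^{-1}(U) = {53} ∉ τ_X ✗.
  U = {s, t}: f^{-1}(U) = {53} ∉ τ_X ✗.
  U = {r, s, u}: f^{-1}(U) = {52} ∈ τ_X ✓.
  U = {r, s, t, u}: f^{-1}(U) = {52, 53} ∈ τ_X ✓.
Found U = {t} with f^{-1}(U) = {53} not in τ_X. Therefore f is NOT continuous.


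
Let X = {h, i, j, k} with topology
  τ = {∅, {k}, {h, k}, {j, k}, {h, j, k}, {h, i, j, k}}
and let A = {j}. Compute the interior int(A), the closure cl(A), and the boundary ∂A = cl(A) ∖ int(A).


int(A) = ∅, cl(A) = {i, j}, ∂A = {i, j}.

Closed sets in (X, τ) are complements of opens:
  closed(X, τ) = {∅, {i}, {h, i}, {i, j}, {h, i, j}, {h, i, j, k}}.
int(A) = ⋃ {U ∈ τ : U ⊆ A}. Opens contained in A: ∅.
Taking the union of these: int(A) = ∅.
cl(A) = ⋂ {C closed : A ⊆ C}. Closed sets containing A: {i, j}, {h, i, j}, {h, i, j, k}.
Intersecting these: cl(A) = {i, j}.
∂A = cl(A) ∖ int(A) = {i, j} ∖ ∅ = {i, j}.


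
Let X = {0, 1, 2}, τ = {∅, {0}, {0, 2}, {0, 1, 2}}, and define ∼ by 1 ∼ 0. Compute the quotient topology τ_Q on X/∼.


X/∼ = {[0=1], [2]}; |τ_Q| = 2.

Equivalence classes: [0=1], [2].
Quotient map π: X → X/∼ sends 0 ↦ [0=1], 1 ↦ [0=1], 2 ↦ [2].
For each subset V ⊆ X/∼, compute π^{-1}(V) ⊆ X and check whether π^{-1}(V) ∈ τ. V is open in τ_Q iff π^{-1}(V) ∈ τ.
  V = {}: π^{-1}(V) = ∅ ∈ τ ✓.
  V = {[0=1]}: π^{-1}(V) = {0, 1} ∉ τ ✗.
  V = {[2]}: π^{-1}(V) = {2} ∉ τ ✗.
  V = {[0=1], [2]}: π^{-1}(V) = {0, 1, 2} ∈ τ ✓.
Open sets in the quotient: τ_Q = {{}, {[0=1], [2]}} (2 elements).


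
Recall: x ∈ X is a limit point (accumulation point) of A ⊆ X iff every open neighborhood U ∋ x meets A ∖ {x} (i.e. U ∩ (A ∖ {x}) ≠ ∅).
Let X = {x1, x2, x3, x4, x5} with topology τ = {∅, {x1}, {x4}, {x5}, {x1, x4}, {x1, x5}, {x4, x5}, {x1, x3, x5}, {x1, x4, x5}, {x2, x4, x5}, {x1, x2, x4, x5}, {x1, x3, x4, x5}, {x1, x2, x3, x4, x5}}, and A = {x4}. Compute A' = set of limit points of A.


A' = {x2}

For each x ∈ X, list the open sets U ∈ τ with x ∈ U, then check whether U ∩ (A ∖ {x}) ≠ ∅ for every such U.
  x = x1: open {x1} ∋ x has {x1} ∩ (A ∖ {x1}) = ∅, so x is NOT a limit point.
  x = x2: opens ∋ x are {x2, x4, x5}, {x1, x2, x4, x5}, {x1, x2, x3, x4, x5}; each meets A ∖ {x2}, so x IS a limit point.
  x = x3: open {x1, x3, x5} ∋ x has {x1, x3, x5} ∩ (A ∖ {x3}) = ∅, so x is NOT a limit point.
  x = x4: open {x4} ∋ x has {x4} ∩ (A ∖ {x4}) = ∅, so x is NOT a limit point.
  x = x5: open {x5} ∋ x has {x5} ∩ (A ∖ {x5}) = ∅, so x is NOT a limit point.
Collecting: A' = {x2}.


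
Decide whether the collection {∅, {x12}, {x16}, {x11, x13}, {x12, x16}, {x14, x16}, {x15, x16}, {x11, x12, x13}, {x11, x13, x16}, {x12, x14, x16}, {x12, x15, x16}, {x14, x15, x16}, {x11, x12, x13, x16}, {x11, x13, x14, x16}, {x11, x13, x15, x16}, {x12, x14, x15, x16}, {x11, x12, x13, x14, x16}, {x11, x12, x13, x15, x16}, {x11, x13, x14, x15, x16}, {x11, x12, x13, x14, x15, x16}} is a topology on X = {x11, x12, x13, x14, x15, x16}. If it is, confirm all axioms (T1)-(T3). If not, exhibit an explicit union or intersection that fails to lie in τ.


τ IS a topology on X.

Axiom (T1): ∅ ∈ τ? Yes; X ∈ τ? Yes.
Axiom (T2/T3): check pairwise unions and intersections of members of τ.
All pairwise intersections and unions checked — each lies in τ. Therefore τ satisfies (T1), (T2), (T3): it IS a topology on X.


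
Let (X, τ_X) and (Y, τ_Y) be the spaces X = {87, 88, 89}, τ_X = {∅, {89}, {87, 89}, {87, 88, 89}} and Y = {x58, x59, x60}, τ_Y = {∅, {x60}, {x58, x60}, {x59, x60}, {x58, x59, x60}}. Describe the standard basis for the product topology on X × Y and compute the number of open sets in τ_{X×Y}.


Basis B = {∅ × ∅, {89} × {x60}, {87, 89} × {x60}, {89} × {x58, x60}, {89} × {x59, x60}, {87, 88, 89} × {x60}, {89} × {x58, x59, x60}, {87, 89} × {x58, x60}, {87, 89} × {x59, x60}, {87, 89} × {x58, x59, x60}, {87, 88, 89} × {x58, x60}, {87, 88, 89} × {x59, x60}, {87, 88, 89} × {x58, x59, x60}}; |τ_{X×Y}| = 30.

Enumerate products U × V with U ∈ τ_X, V ∈ τ_Y (deduplicated):
  ∅ × ∅ = {} (∅)
  {89} × {x60} = {(89,x60)}
  {87, 89} × {x60} = {(87,x60), (89,x60)}
  {89} × {x58, x60} = {(89,x58), (89,x60)}
  {89} × {x59, x60} = {(89,x59), (89,x60)}
  {87, 88, 89} × {x60} = {(87,x60), (88,x60), (89,x60)}
  {89} × {x58, x59, x60} = {(89,x58), (89,x59), (89,x60)}
  {87, 89} × {x58, x60} = {(87,x58), (87,x60), (89,x58), (89,x60)}
  {87, 89} × {x59, x60} = {(87,x59), (87,x60), (89,x59), (89,x60)}
  {87, 89} × {x58, x59, x60} = {(87,x58), (87,x59), (87,x60), (89,x58), (89,x59), (89,x60)}
  {87, 88, 89} × {x58, x60} = {(87,x58), (87,x60), (88,x58), (88,x60), (89,x58), (89,x60)}
  {87, 88, 89} × {x59, x60} = {(87,x59), (87,x60), (88,x59), (88,x60), (89,x59), (89,x60)}
  {87, 88, 89} × {x58, x59, x60} = {(87,x58), (87,x59), (87,x60), (88,x58), (88,x59), (88,x60), (89,x58), (89,x59), (89,x60)}
These 13 distinct sets form the basis B.
Close under arbitrary unions to get τ_{X×Y}; counting gives |τ_{X×Y}| = 30.


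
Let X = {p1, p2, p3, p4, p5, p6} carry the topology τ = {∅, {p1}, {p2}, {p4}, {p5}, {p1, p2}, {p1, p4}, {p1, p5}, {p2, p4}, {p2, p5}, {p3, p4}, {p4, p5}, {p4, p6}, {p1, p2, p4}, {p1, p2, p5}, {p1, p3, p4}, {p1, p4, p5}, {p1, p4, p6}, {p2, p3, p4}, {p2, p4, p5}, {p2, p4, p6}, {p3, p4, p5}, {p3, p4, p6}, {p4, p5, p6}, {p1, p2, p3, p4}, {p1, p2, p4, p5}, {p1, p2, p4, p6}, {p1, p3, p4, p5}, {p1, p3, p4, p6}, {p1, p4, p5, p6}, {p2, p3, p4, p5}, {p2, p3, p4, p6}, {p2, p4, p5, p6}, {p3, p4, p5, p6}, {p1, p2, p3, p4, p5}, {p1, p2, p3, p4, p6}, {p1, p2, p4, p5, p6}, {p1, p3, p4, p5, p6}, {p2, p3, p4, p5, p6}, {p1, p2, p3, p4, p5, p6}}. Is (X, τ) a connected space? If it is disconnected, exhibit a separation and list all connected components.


(X, τ) is disconnected; components = [{p1}, {p2}, {p5}, {p3, p4, p6}].

Find clopen sets (U ∈ τ with X ∖ U ∈ τ):
  U = ∅, X ∖ U = {p1, p2, p3, p4, p5, p6} — both open, so U is clopen.
  U = {p1}, X ∖ U = {p2, p3, p4, p5, p6} — both open, so U is clopen.
  U = {p2}, X ∖ U = {p1, p3, p4, p5, p6} — both open, so U is clopen.
  U = {p5}, X ∖ U = {p1, p2, p3, p4, p6} — both open, so U is clopen.
  U = {p1, p2}, X ∖ U = {p3, p4, p5, p6} — both open, so U is clopen.
  U = {p1, p5}, X ∖ U = {p2, p3, p4, p6} — both open, so U is clopen.
  U = {p2, p5}, X ∖ U = {p1, p3, p4, p6} — both open, so U is clopen.
  U = {p1, p2, p5}, X ∖ U = {p3, p4, p6} — both open, so U is clopen.
  U = {p3, p4, p6}, X ∖ U = {p1, p2, p5} — both open, so U is clopen.
  U = {p1, p3, p4, p6}, X ∖ U = {p2, p5} — both open, so U is clopen.
  U = {p2, p3, p4, p6}, X ∖ U = {p1, p5} — both open, so U is clopen.
  U = {p3, p4, p5, p6}, X ∖ U = {p1, p2} — both open, so U is clopen.
  U = {p1, p2, p3, p4, p6}, X ∖ U = {p5} — both open, so U is clopen.
  U = {p1, p3, p4, p5, p6}, X ∖ U = {p2} — both open, so U is clopen.
  U = {p2, p3, p4, p5, p6}, X ∖ U = {p1} — both open, so U is clopen.
  U = {p1, p2, p3, p4, p5, p6}, X ∖ U = ∅ — both open, so U is clopen.
Nontrivial clopen(s) exist: e.g. {p2, p3, p4, p5, p6}. So (X, τ) is disconnected.
Compute connected components by grouping points that agree on all clopens:
  component: {p1}
  component: {p2}
  component: {p5}
  component: {p3, p4, p6}


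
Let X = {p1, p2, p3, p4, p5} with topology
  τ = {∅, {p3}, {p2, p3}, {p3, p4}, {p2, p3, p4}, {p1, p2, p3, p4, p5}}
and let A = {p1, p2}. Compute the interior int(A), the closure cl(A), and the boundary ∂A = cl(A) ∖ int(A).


int(A) = ∅, cl(A) = {p1, p2, p5}, ∂A = {p1, p2, p5}.

Closed sets in (X, τ) are complements of opens:
  closed(X, τ) = {∅, {p1, p5}, {p1, p2, p5}, {p1, p4, p5}, {p1, p2, p4, p5}, {p1, p2, p3, p4, p5}}.
int(A) = ⋃ {U ∈ τ : U ⊆ A}. Opens contained in A: ∅.
Taking the union of these: int(A) = ∅.
cl(A) = ⋂ {C closed : A ⊆ C}. Closed sets containing A: {p1, p2, p5}, {p1, p2, p4, p5}, {p1, p2, p3, p4, p5}.
Intersecting these: cl(A) = {p1, p2, p5}.
∂A = cl(A) ∖ int(A) = {p1, p2, p5} ∖ ∅ = {p1, p2, p5}.


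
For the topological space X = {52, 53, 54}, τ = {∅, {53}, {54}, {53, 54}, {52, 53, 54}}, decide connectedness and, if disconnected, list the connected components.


(X, τ) is connected.

Find clopen sets (U ∈ τ with X ∖ U ∈ τ):
  U = ∅, X ∖ U = {52, 53, 54} — both open, so U is clopen.
  U = {52, 53, 54}, X ∖ U = ∅ — both open, so U is clopen.
Only trivial clopens (∅ and X) exist, so (X, τ) is connected.
Compute connected components by grouping points that agree on all clopens:
  component: {52, 53, 54}


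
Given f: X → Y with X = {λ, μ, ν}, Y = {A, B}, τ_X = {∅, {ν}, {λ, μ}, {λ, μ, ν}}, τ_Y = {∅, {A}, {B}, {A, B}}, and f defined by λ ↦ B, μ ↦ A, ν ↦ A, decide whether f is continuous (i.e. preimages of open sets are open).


f is NOT continuous.

Compute f^{-1}(U) for each U ∈ τ_Y:
  U = ∅: f^{-1}(U) = ∅ ∈ τ_X ✓.
  U = {A}: f^{-1}(U) = {μ, ν} ∉ τ_X ✗.
  U = {B}: f^{-1}(U) = {λ} ∉ τ_X ✗.
  U = {A, B}: f^{-1}(U) = {λ, μ, ν} ∈ τ_X ✓.
Found U = {A} with f^{-1}(U) = {μ, ν} not in τ_X. Therefore f is NOT continuous.


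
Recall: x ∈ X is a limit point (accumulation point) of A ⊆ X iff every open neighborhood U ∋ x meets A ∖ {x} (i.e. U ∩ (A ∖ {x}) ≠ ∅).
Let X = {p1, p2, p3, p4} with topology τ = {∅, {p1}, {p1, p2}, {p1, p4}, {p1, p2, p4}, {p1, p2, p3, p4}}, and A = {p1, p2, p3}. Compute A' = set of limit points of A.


A' = {p2, p3, p4}

For each x ∈ X, list the open sets U ∈ τ with x ∈ U, then check whether U ∩ (A ∖ {x}) ≠ ∅ for every such U.
  x = p1: open {p1} ∋ x has {p1} ∩ (A ∖ {p1}) = ∅, so x is NOT a limit point.
  x = p2: opens ∋ x are {p1, p2}, {p1, p2, p4}, {p1, p2, p3, p4}; each meets A ∖ {p2}, so x IS a limit point.
  x = p3: opens ∋ x are {p1, p2, p3, p4}; each meets A ∖ {p3}, so x IS a limit point.
  x = p4: opens ∋ x are {p1, p4}, {p1, p2, p4}, {p1, p2, p3, p4}; each meets A ∖ {p4}, so x IS a limit point.
Collecting: A' = {p2, p3, p4}.


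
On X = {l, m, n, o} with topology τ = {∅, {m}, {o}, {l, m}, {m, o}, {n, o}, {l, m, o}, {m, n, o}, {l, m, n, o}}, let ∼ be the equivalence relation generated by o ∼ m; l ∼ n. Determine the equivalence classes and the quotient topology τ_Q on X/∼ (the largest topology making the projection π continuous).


X/∼ = {[l=n], [m=o]}; |τ_Q| = 3.

Equivalence classes: [l=n], [m=o].
Quotient map π: X → X/∼ sends l ↦ [l=n], m ↦ [m=o], n ↦ [l=n], o ↦ [m=o].
For each subset V ⊆ X/∼, compute π^{-1}(V) ⊆ X and check whether π^{-1}(V) ∈ τ. V is open in τ_Q iff π^{-1}(V) ∈ τ.
  V = {}: π^{-1}(V) = ∅ ∈ τ ✓.
  V = {[l=n]}: π^{-1}(V) = {l, n} ∉ τ ✗.
  V = {[m=o]}: π^{-1}(V) = {m, o} ∈ τ ✓.
  V = {[l=n], [m=o]}: π^{-1}(V) = {l, m, n, o} ∈ τ ✓.
Open sets in the quotient: τ_Q = {{}, {[m=o]}, {[l=n], [m=o]}} (3 elements).


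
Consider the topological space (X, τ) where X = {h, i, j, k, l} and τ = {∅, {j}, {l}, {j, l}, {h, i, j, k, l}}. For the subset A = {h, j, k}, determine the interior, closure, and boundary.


int(A) = {j}, cl(A) = {h, i, j, k}, ∂A = {h, i, k}.

Closed sets in (X, τ) are complements of opens:
  closed(X, τ) = {∅, {h, i, k}, {h, i, j, k}, {h, i, k, l}, {h, i, j, k, l}}.
int(A) = ⋃ {U ∈ τ : U ⊆ A}. Opens contained in A: ∅, {j}.
Taking the union of these: int(A) = {j}.
cl(A) = ⋂ {C closed : A ⊆ C}. Closed sets containing A: {h, i, j, k}, {h, i, j, k, l}.
Intersecting these: cl(A) = {h, i, j, k}.
∂A = cl(A) ∖ int(A) = {h, i, j, k} ∖ {j} = {h, i, k}.


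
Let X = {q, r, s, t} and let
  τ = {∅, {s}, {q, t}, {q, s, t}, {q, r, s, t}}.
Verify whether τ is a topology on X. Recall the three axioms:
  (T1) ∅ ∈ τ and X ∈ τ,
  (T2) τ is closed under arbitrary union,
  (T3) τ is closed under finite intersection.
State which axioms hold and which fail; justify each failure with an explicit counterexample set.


τ IS a topology on X.

Axiom (T1): ∅ ∈ τ? Yes; X ∈ τ? Yes.
Axiom (T2/T3): check pairwise unions and intersections of members of τ.
All pairwise intersections and unions checked — each lies in τ. Therefore τ satisfies (T1), (T2), (T3): it IS a topology on X.


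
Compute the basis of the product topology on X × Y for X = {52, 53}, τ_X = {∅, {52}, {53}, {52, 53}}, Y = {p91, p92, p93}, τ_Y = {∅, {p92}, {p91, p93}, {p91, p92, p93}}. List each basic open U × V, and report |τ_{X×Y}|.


Basis B = {∅ × ∅, {52} × {p92}, {53} × {p92}, {52} × {p91, p93}, {52, 53} × {p92}, {53} × {p91, p93}, {52} × {p91, p92, p93}, {53} × {p91, p92, p93}, {52, 53} × {p91, p93}, {52, 53} × {p91, p92, p93}}; |τ_{X×Y}| = 16.

Enumerate products U × V with U ∈ τ_X, V ∈ τ_Y (deduplicated):
  ∅ × ∅ = {} (∅)
  {52} × {p92} = {(52,p92)}
  {53} × {p92} = {(53,p92)}
  {52} × {p91, p93} = {(52,p91), (52,p93)}
  {52, 53} × {p92} = {(52,p92), (53,p92)}
  {53} × {p91, p93} = {(53,p91), (53,p93)}
  {52} × {p91, p92, p93} = {(52,p91), (52,p92), (52,p93)}
  {53} × {p91, p92, p93} = {(53,p91), (53,p92), (53,p93)}
  {52, 53} × {p91, p93} = {(52,p91), (52,p93), (53,p91), (53,p93)}
  {52, 53} × {p91, p92, p93} = {(52,p91), (52,p92), (52,p93), (53,p91), (53,p92), (53,p93)}
These 10 distinct sets form the basis B.
Close under arbitrary unions to get τ_{X×Y}; counting gives |τ_{X×Y}| = 16.


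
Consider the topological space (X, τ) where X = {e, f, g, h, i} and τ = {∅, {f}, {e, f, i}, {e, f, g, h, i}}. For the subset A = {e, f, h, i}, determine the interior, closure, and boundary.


int(A) = {e, f, i}, cl(A) = {e, f, g, h, i}, ∂A = {g, h}.

Closed sets in (X, τ) are complements of opens:
  closed(X, τ) = {∅, {g, h}, {e, g, h, i}, {e, f, g, h, i}}.
int(A) = ⋃ {U ∈ τ : U ⊆ A}. Opens contained in A: ∅, {f}, {e, f, i}.
Taking the union of these: int(A) = {e, f, i}.
cl(A) = ⋂ {C closed : A ⊆ C}. Closed sets containing A: {e, f, g, h, i}.
Intersecting these: cl(A) = {e, f, g, h, i}.
∂A = cl(A) ∖ int(A) = {e, f, g, h, i} ∖ {e, f, i} = {g, h}.


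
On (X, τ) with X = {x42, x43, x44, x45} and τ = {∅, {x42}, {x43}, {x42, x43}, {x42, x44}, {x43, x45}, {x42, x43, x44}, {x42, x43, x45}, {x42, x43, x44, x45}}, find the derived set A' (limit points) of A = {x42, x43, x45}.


A' = {x44, x45}

For each x ∈ X, list the open sets U ∈ τ with x ∈ U, then check whether U ∩ (A ∖ {x}) ≠ ∅ for every such U.
  x = x42: open {x42} ∋ x has {x42} ∩ (A ∖ {x42}) = ∅, so x is NOT a limit point.
  x = x43: open {x43} ∋ x has {x43} ∩ (A ∖ {x43}) = ∅, so x is NOT a limit point.
  x = x44: opens ∋ x are {x42, x44}, {x42, x43, x44}, {x42, x43, x44, x45}; each meets A ∖ {x44}, so x IS a limit point.
  x = x45: opens ∋ x are {x43, x45}, {x42, x43, x45}, {x42, x43, x44, x45}; each meets A ∖ {x45}, so x IS a limit point.
Collecting: A' = {x44, x45}.


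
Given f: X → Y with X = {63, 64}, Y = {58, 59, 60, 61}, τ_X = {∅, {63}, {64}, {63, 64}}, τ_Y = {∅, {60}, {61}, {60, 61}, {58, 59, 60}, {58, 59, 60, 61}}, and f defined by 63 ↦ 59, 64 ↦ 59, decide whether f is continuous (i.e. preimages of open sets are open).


f IS continuous.

Compute f^{-1}(U) for each U ∈ τ_Y:
  U = ∅: f^{-1}(U) = ∅ ∈ τ_X ✓.
  U = {60}: f^{-1}(U) = ∅ ∈ τ_X ✓.
  U = {61}: f^{-1}(U) = ∅ ∈ τ_X ✓.
  U = {60, 61}: f^{-1}(U) = ∅ ∈ τ_X ✓.
  U = {58, 59, 60}: f^{-1}(U) = {63, 64} ∈ τ_X ✓.
  U = {58, 59, 60, 61}: f^{-1}(U) = {63, 64} ∈ τ_X ✓.
Every preimage lies in τ_X, so f IS continuous.


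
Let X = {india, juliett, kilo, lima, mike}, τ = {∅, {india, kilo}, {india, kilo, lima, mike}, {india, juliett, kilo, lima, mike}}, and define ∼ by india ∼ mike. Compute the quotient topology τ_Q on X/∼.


X/∼ = {[india=mike], [juliett], [kilo], [lima]}; |τ_Q| = 3.

Equivalence classes: [india=mike], [juliett], [kilo], [lima].
Quotient map π: X → X/∼ sends india ↦ [india=mike], juliett ↦ [juliett], kilo ↦ [kilo], lima ↦ [lima], mike ↦ [india=mike].
For each subset V ⊆ X/∼, compute π^{-1}(V) ⊆ X and check whether π^{-1}(V) ∈ τ. V is open in τ_Q iff π^{-1}(V) ∈ τ.
  V = {}: π^{-1}(V) = ∅ ∈ τ ✓.
  V = {[india=mike]}: π^{-1}(V) = {india, mike} ∉ τ ✗.
  V = {[juliett]}: π^{-1}(V) = {juliett} ∉ τ ✗.
  V = {[india=mike], [juliett]}: π^{-1}(V) = {india, juliett, mike} ∉ τ ✗.
  V = {[kilo]}: π^{-1}(V) = {kilo} ∉ τ ✗.
  V = {[india=mike], [kilo]}: π^{-1}(V) = {india, kilo, mike} ∉ τ ✗.
  V = {[juliett], [kilo]}: π^{-1}(V) = {juliett, kilo} ∉ τ ✗.
  V = {[india=mike], [juliett], [kilo]}: π^{-1}(V) = {india, juliett, kilo, mike} ∉ τ ✗.
  V = {[lima]}: π^{-1}(V) = {lima} ∉ τ ✗.
  V = {[india=mike], [lima]}: π^{-1}(V) = {india, lima, mike} ∉ τ ✗.
  V = {[juliett], [lima]}: π^{-1}(V) = {juliett, lima} ∉ τ ✗.
  V = {[india=mike], [juliett], [lima]}: π^{-1}(V) = {india, juliett, lima, mike} ∉ τ ✗.
  V = {[kilo], [lima]}: π^{-1}(V) = {kilo, lima} ∉ τ ✗.
  V = {[india=mike], [kilo], [lima]}: π^{-1}(V) = {india, kilo, lima, mike} ∈ τ ✓.
  V = {[juliett], [kilo], [lima]}: π^{-1}(V) = {juliett, kilo, lima} ∉ τ ✗.
  V = {[india=mike], [juliett], [kilo], [lima]}: π^{-1}(V) = {india, juliett, kilo, lima, mike} ∈ τ ✓.
Open sets in the quotient: τ_Q = {{}, {[india=mike], [kilo], [lima]}, {[india=mike], [juliett], [kilo], [lima]}} (3 elements).


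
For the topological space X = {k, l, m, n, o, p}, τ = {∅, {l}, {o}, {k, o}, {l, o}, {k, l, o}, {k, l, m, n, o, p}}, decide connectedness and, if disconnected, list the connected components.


(X, τ) is connected.

Find clopen sets (U ∈ τ with X ∖ U ∈ τ):
  U = ∅, X ∖ U = {k, l, m, n, o, p} — both open, so U is clopen.
  U = {k, l, m, n, o, p}, X ∖ U = ∅ — both open, so U is clopen.
Only trivial clopens (∅ and X) exist, so (X, τ) is connected.
Compute connected components by grouping points that agree on all clopens:
  component: {k, l, m, n, o, p}


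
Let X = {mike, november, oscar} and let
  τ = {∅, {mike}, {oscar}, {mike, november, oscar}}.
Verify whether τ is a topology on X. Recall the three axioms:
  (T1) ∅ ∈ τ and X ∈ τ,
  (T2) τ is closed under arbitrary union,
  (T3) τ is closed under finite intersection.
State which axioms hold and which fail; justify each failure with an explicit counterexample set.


τ is NOT a topology on X.

Axiom (T1): ∅ ∈ τ? Yes; X ∈ τ? Yes.
Axiom (T2/T3): check pairwise unions and intersections of members of τ.
Counterexample for (T2): {mike} ∪ {oscar} = {mike, oscar} ∉ τ. Therefore τ is NOT a topology.


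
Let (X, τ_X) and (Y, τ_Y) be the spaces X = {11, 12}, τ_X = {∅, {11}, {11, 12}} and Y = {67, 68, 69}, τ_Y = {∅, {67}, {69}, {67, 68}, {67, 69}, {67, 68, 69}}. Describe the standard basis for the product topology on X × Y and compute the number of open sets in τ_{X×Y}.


Basis B = {∅ × ∅, {11} × {67}, {11} × {69}, {11} × {67, 68}, {11} × {67, 69}, {11, 12} × {67}, {11, 12} × {69}, {11} × {67, 68, 69}, {11, 12} × {67, 68}, {11, 12} × {67, 69}, {11, 12} × {67, 68, 69}}; |τ_{X×Y}| = 18.

Enumerate products U × V with U ∈ τ_X, V ∈ τ_Y (deduplicated):
  ∅ × ∅ = {} (∅)
  {11} × {67} = {(11,67)}
  {11} × {69} = {(11,69)}
  {11} × {67, 68} = {(11,67), (11,68)}
  {11} × {67, 69} = {(11,67), (11,69)}
  {11, 12} × {67} = {(11,67), (12,67)}
  {11, 12} × {69} = {(11,69), (12,69)}
  {11} × {67, 68, 69} = {(11,67), (11,68), (11,69)}
  {11, 12} × {67, 68} = {(11,67), (11,68), (12,67), (12,68)}
  {11, 12} × {67, 69} = {(11,67), (11,69), (12,67), (12,69)}
  {11, 12} × {67, 68, 69} = {(11,67), (11,68), (11,69), (12,67), (12,68), (12,69)}
These 11 distinct sets form the basis B.
Close under arbitrary unions to get τ_{X×Y}; counting gives |τ_{X×Y}| = 18.


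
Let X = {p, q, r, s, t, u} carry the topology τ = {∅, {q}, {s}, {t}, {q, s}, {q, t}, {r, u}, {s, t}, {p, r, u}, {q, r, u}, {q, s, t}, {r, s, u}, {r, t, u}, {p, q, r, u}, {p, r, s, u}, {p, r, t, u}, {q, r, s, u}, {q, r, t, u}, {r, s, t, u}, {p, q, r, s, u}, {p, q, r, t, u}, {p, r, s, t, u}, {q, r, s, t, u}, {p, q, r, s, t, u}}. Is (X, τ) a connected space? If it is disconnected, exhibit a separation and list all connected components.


(X, τ) is disconnected; components = [{q}, {s}, {t}, {p, r, u}].

Find clopen sets (U ∈ τ with X ∖ U ∈ τ):
  U = ∅, X ∖ U = {p, q, r, s, t, u} — both open, so U is clopen.
  U = {q}, X ∖ U = {p, r, s, t, u} — both open, so U is clopen.
  U = {s}, X ∖ U = {p, q, r, t, u} — both open, so U is clopen.
  U = {t}, X ∖ U = {p, q, r, s, u} — both open, so U is clopen.
  U = {q, s}, X ∖ U = {p, r, t, u} — both open, so U is clopen.
  U = {q, t}, X ∖ U = {p, r, s, u} — both open, so U is clopen.
  U = {s, t}, X ∖ U = {p, q, r, u} — both open, so U is clopen.
  U = {p, r, u}, X ∖ U = {q, s, t} — both open, so U is clopen.
  U = {q, s, t}, X ∖ U = {p, r, u} — both open, so U is clopen.
  U = {p, q, r, u}, X ∖ U = {s, t} — both open, so U is clopen.
  U = {p, r, s, u}, X ∖ U = {q, t} — both open, so U is clopen.
  U = {p, r, t, u}, X ∖ U = {q, s} — both open, so U is clopen.
  U = {p, q, r, s, u}, X ∖ U = {t} — both open, so U is clopen.
  U = {p, q, r, t, u}, X ∖ U = {s} — both open, so U is clopen.
  U = {p, r, s, t, u}, X ∖ U = {q} — both open, so U is clopen.
  U = {p, q, r, s, t, u}, X ∖ U = ∅ — both open, so U is clopen.
Nontrivial clopen(s) exist: e.g. {t}. So (X, τ) is disconnected.
Compute connected components by grouping points that agree on all clopens:
  component: {q}
  component: {s}
  component: {t}
  component: {p, r, u}


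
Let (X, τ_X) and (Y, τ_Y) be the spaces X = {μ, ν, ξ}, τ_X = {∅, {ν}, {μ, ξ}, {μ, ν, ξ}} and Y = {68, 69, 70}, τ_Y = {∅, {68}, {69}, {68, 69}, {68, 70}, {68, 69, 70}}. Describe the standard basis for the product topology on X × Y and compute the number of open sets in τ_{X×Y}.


Basis B = {∅ × ∅, {ν} × {68}, {ν} × {69}, {μ, ξ} × {68}, {μ, ξ} × {69}, {ν} × {68, 69}, {ν} × {68, 70}, {μ, ν, ξ} × {68}, {μ, ν, ξ} × {69}, {ν} × {68, 69, 70}, {μ, ξ} × {68, 69}, {μ, ξ} × {68, 70}, {μ, ξ} × {68, 69, 70}, {μ, ν, ξ} × {68, 69}, {μ, ν, ξ} × {68, 70}, {μ, ν, ξ} × {68, 69, 70}}; |τ_{X×Y}| = 36.

Enumerate products U × V with U ∈ τ_X, V ∈ τ_Y (deduplicated):
  ∅ × ∅ = {} (∅)
  {ν} × {68} = {(ν,68)}
  {ν} × {69} = {(ν,69)}
  {μ, ξ} × {68} = {(μ,68), (ξ,68)}
  {μ, ξ} × {69} = {(μ,69), (ξ,69)}
  {ν} × {68, 69} = {(ν,68), (ν,69)}
  {ν} × {68, 70} = {(ν,68), (ν,70)}
  {μ, ν, ξ} × {68} = {(μ,68), (ν,68), (ξ,68)}
  {μ, ν, ξ} × {69} = {(μ,69), (ν,69), (ξ,69)}
  {ν} × {68, 69, 70} = {(ν,68), (ν,69), (ν,70)}
  {μ, ξ} × {68, 69} = {(μ,68), (μ,69), (ξ,68), (ξ,69)}
  {μ, ξ} × {68, 70} = {(μ,68), (μ,70), (ξ,68), (ξ,70)}
  {μ, ξ} × {68, 69, 70} = {(μ,68), (μ,69), (μ,70), (ξ,68), (ξ,69), (ξ,70)}
  {μ, ν, ξ} × {68, 69} = {(μ,68), (μ,69), (ν,68), (ν,69), (ξ,68), (ξ,69)}
  {μ, ν, ξ} × {68, 70} = {(μ,68), (μ,70), (ν,68), (ν,70), (ξ,68), (ξ,70)}
  {μ, ν, ξ} × {68, 69, 70} = {(μ,68), (μ,69), (μ,70), (ν,68), (ν,69), (ν,70), (ξ,68), (ξ,69), (ξ,70)}
These 16 distinct sets form the basis B.
Close under arbitrary unions to get τ_{X×Y}; counting gives |τ_{X×Y}| = 36.
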